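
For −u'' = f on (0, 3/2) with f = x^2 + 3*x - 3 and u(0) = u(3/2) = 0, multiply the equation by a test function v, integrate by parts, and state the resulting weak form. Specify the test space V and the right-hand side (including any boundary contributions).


V = H^1_0(0, 3/2) (so v(0) = v(3/2) = 0); weak form: ∫_0^3/2 u'v' dx = ∫_0^3/2 (x^2 + 3*x - 3) v dx for all v ∈ V.

Multiply both sides by a test function v and integrate from 0 to 3/2:
  ∫_0^3/2 −u''(x) v(x) dx = ∫_0^3/2 f(x) v(x) dx.
Integrate the LHS by parts once:
  ∫_0^3/2 −u'' v dx = −[u'(x) v(x)]_0^3/2 + ∫_0^3/2 u'(x) v'(x) dx.
Thus ∫_0^3/2 u'(x) v'(x) dx = ∫_0^3/2 f(x) v(x) dx + [u'(x) v(x)]_0^3/2.
Choose V so that boundary terms are either known or forced to vanish.
u is Dirichlet: u(0) = u(3/2) = 0. Let V = H^1_0(0, 3/2); then v(0) = v(3/2) = 0, and [u' v]_0^3/2 = 0.
Weak formulation: find u (satisfying any essential BC) such that ∫_0^3/2 u'(x) v'(x) dx = ∫_0^3/2 f v dx for all v ∈ V.
Substituting f(x) = x^2 + 3*x - 3, the right-hand side is ∫_0^3/2 (x^2 + 3*x - 3) v dx.


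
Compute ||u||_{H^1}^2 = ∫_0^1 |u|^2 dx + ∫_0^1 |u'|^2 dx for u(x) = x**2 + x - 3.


||u||_{H^1}^2 = 281/30

The H^1 norm (squared) on an interval (0, L) is
  ||u||_{H^1}^2 = ∫_0^L u(x)^2 dx + ∫_0^L u'(x)^2 dx.
Compute u'(x) = 2*x + 1.
Then u(x)^2 = x**4 + 2*x**3 - 5*x**2 - 6*x + 9 and u'(x)^2 = 4*x**2 + 4*x + 1.
Integrate each monomial from 0 to 1 using ∫_0^1 c·x^n dx = c·1^(n+1)/(n+1):
  ∫_0^1 u(x)^2 dx = ∫_0^1 (x^4 + 2*x^3 - 5*x^2 - 6*x + 9) dx. Term by term:
    ∫_0^1 x^4 dx = 1/5;  ∫_0^1 2*x^3 dx = 1/2;  ∫_0^1 -5*x^2 dx = -5/3;
    ∫_0^1 -6*x dx = -3;  ∫_0^1 9 dx = 9.
  Sum: 1/5 + 1/2 − 5/3 − 3 + 9 = 151/30.
  ∫_0^1 u'(x)^2 dx = ∫_0^1 (4*x^2 + 4*x + 1) dx. Term by term:
    ∫_0^1 4*x^2 dx = 4/3;  ∫_0^1 4*x dx = 2;  ∫_0^1 1 dx = 1.
  Sum: 4/3 + 2 + 1 = 13/3.
Adding: ||u||_{H^1}^2 = 151/30 + 13/3 = 281/30.


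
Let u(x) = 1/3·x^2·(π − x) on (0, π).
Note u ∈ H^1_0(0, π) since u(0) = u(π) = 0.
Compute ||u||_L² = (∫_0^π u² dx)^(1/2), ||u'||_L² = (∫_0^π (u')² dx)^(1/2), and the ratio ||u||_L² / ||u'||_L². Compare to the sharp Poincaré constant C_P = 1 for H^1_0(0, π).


||u||_L² / ||u'||_L² = sqrt(14)*π/14 < C_P = 1.

u(x) = 1/3·x^2·(π − x), so u'(x) = x*(-3*x + 2*π)/3.
u(x) = 1/3·x^2·(π − x) vanishes at x = 0 and x = π, so u ∈ H^1_0(0, π). Differentiate via the product rule and integrate the resulting polynomials term by term.
  ∫_0^π u² dx = ∫_0^π (x^6/9 - 2*π*x^5/9 + π^2*x^4/9) dx. Term by term:
    ∫_0^π x^6/9 dx = π^7/63;  ∫_0^π -2*π*x^5/9 dx = -π^7/27;  ∫_0^π π^2*x^4/9 dx = π^7/45.
  Sum: π^7/63 − π^7/27 + π^7/45 = π^7/945.
  ∫_0^π (u')² dx = ∫_0^π (x^4 - 4*π*x^3/3 + 4*π^2*x^2/9) dx. Term by term:
    ∫_0^π x^4 dx = π^5/5;  ∫_0^π -4*π*x^3/3 dx = -π^5/3;  ∫_0^π 4*π^2*x^2/9 dx = 4*π^5/27.
  Sum: π^5/5 − π^5/3 + 4*π^5/27 = 2*π^5/135.
∫_0^π u² dx = π^7/945, so ||u||_L² = sqrt(105)*π^(7/2)/315.
∫_0^π (u')² dx = 2*π^5/135, so ||u'||_L² = sqrt(30)*π^(5/2)/45.
Ratio ||u||_L² / ||u'||_L² = sqrt(14)*π/14.
Sharp Poincaré constant on H^1_0(0, π) is C_P = L/π = 1, achieved by sin(x).
A polynomial bump cannot attain the sharp Poincaré constant (only the first sine eigenfunction does), so the ratio is strictly less than C_P, consistent with ||u||_L² ≤ C_P ||u'||_L².


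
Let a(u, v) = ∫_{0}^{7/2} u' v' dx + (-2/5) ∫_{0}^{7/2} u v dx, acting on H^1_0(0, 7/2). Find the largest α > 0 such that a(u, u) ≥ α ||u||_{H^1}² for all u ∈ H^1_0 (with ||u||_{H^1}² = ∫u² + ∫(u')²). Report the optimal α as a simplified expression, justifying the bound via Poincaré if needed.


α = 2*(-49 + 10*π^2)/(5*(4*π^2 + 49))

Coercivity of a(·,·) on H^1_0(0, 7/2) means a(u, u) ≥ α ||u||_{H^1}² for every u ∈ H^1_0.
The interval has length L = 7/2, and Poincaré/coercivity depend only on L. Here a(u, u) = ∫(u')² + (-2/5)·∫u².
Here c = -2/5 < 0 with |c| < (π/L)² = 4*π^2/49, so coercivity still holds. The condition a(u,u) ≥ α||u||_{H^1}² reads (1−α)∫(u')² ≥ (α−c)∫u². Any admissible α is ≤ 1 (rapidly oscillating u have ∫u²/∫(u')² → 0), and α = 1 would force 0 ≥ (1−c)∫u², impossible since c < 1; so 1−α > 0. By the sharp Poincaré inequality on H^1_0 of an interval of length L, ∫(u')² ≥ (π/L)²∫u² with equality for the first sine mode sin(π(x−x₀)/L) (x₀ the left endpoint), so the inequality holds for all u iff (1−α)(π/L)² ≥ α − c, i.e. α ≤ ((π/L)² + c)/((π/L)² + 1) = (1 + c(L/π)²)/(1 + (L/π)²). (Direct route, valid since c ≤ 0: Poincaré gives c∫u² ≥ c(L/π)²∫(u')², so a(u,u) ≥ (1 + c(L/π)²)∫(u')², while ||u||_{H^1}² ≤ (1 + (L/π)²)∫(u')²; dividing yields the same α.) With (π/L)² = 4*π^2/49 and c = -2/5, the largest admissible constant is α = ((π/L)² + c)/((π/L)² + 1).
Simplifying, α = 2*(-49 + 10*π^2)/(5*(4*π^2 + 49)).


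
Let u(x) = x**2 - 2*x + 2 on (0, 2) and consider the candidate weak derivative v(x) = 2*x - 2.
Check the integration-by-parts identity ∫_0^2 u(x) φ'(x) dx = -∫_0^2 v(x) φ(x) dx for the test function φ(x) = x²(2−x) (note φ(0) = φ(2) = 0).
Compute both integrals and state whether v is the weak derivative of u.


LHS = -8/15, RHS = -8/15. Yes, v = u' weakly.

u(x) = x**2 - 2*x + 2, classical derivative u'(x) = 2*x - 2.
φ(x) = x²(2−x), so φ'(x) = x*(4 - 3*x).
Note φ(0) = φ(2) = 0, so the boundary term u·φ vanishes.
LHS = ∫_0^2 u(x) φ'(x) dx = ∫_0^2 (-3*x^4 + 10*x^3 - 14*x^2 + 8*x) dx. Term by term:
  ∫_0^2 -3*x^4 dx = -96/5;  ∫_0^2 10*x^3 dx = 40;  ∫_0^2 -14*x^2 dx = -112/3;
  ∫_0^2 8*x dx = 16.
Sum: -96/5 + 40 − 112/3 + 16 = -8/15.
So LHS = -8/15.
∫_0^2 v(x) φ(x) dx = ∫_0^2 (-2*x^4 + 6*x^3 - 4*x^2) dx. Term by term:
  ∫_0^2 -2*x^4 dx = -64/5;  ∫_0^2 6*x^3 dx = 24;  ∫_0^2 -4*x^2 dx = -32/3.
Sum: -64/5 + 24 − 32/3 = 8/15.
So RHS = -∫_0^2 v(x) φ(x) dx = -8/15.
LHS = RHS, so the identity holds for this test φ.
Moreover u is smooth here and v(x) = u'(x) = 2*x - 2 pointwise, so the identity holds for every test function. Hence v is the weak derivative of u.


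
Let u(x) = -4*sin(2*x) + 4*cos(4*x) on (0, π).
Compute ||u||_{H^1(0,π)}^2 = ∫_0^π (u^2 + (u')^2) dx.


||u||_{H^1(0,π)}^2 = 176*π

u'(x) = -16*sin(4*x) - 8*cos(2*x).
Expand u² and (u')² and integrate term by term on (0, π), using: for integers n ≥ 1, ∫_0^π sin²(nx) dx = ∫_0^π cos²(nx) dx = π/2; for n ≠ n', ∫_0^π sin(nx)sin(n'x) dx = ∫_0^π cos(nx)cos(n'x) dx = 0; and by product-to-sum, ∫_0^π sin(nx)cos(n'x) dx = ½∫_0^π [sin((n+n')x) + sin((n−n')x)] dx, which is 0 when n+n' is even and 2n/(n²−n'²) when n+n' is odd (it need not vanish on (0, π)).
  u² squared terms: (-4)²·∫sin(2x)² dx = 16·π/2 = 8*π;  (4)²·∫cos(4x)² dx = 16·π/2 = 8*π.
  u² cross terms: 2·(-4)·(4)·∫sin(2x)·cos(4x) dx = -32·(0) = 0.
  So ∫_0^π u² dx = 8*π + 8*π + 0 = 16*π.
  (u')² squared terms: (-16)²·∫sin(4x)² dx = 256·π/2 = 128*π;  (-8)²·∫cos(2x)² dx = 64·π/2 = 32*π.
  (u')² cross terms: 2·(-16)·(-8)·∫sin(4x)·cos(2x) dx = 256·(0) = 0.
  So ∫_0^π (u')² dx = 128*π + 32*π + 0 = 160*π.
||u||_{H^1}^2 = (16*π) + (160*π) = 176*π.


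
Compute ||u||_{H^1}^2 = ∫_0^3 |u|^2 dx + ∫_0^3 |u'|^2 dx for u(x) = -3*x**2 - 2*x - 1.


||u||_{H^1}^2 = 6177/5

The H^1 norm (squared) on an interval (0, L) is
  ||u||_{H^1}^2 = ∫_0^L u(x)^2 dx + ∫_0^L u'(x)^2 dx.
Compute u'(x) = -6*x - 2.
Then u(x)^2 = 9*x**4 + 12*x**3 + 10*x**2 + 4*x + 1 and u'(x)^2 = 36*x**2 + 24*x + 4.
Integrate each monomial from 0 to 3 using ∫_0^3 c·x^n dx = c·3^(n+1)/(n+1):
  ∫_0^3 u(x)^2 dx = ∫_0^3 (9*x^4 + 12*x^3 + 10*x^2 + 4*x + 1) dx. Term by term:
    ∫_0^3 9*x^4 dx = 2187/5;  ∫_0^3 12*x^3 dx = 243;  ∫_0^3 10*x^2 dx = 90;
    ∫_0^3 4*x dx = 18;  ∫_0^3 1 dx = 3.
  Sum: 2187/5 + 243 + 90 + 18 + 3 = 3957/5.
  ∫_0^3 u'(x)^2 dx = ∫_0^3 (36*x^2 + 24*x + 4) dx. Term by term:
    ∫_0^3 36*x^2 dx = 324;  ∫_0^3 24*x dx = 108;  ∫_0^3 4 dx = 12.
  Sum: 324 + 108 + 12 = 444.
Adding: ||u||_{H^1}^2 = 3957/5 + 444 = 6177/5.


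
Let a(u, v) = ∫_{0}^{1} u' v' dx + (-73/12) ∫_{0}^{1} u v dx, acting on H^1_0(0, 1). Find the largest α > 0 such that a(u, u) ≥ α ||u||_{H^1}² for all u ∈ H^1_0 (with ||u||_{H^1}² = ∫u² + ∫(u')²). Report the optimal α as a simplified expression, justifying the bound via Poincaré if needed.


α = (-73/12 + π^2)/(1 + π^2)

Coercivity of a(·,·) on H^1_0(0, 1) means a(u, u) ≥ α ||u||_{H^1}² for every u ∈ H^1_0.
The interval has length L = 1, and Poincaré/coercivity depend only on L. Here a(u, u) = ∫(u')² + (-73/12)·∫u².
Here c = -73/12 < 0 with |c| < (π/L)² = π^2, so coercivity still holds. The condition a(u,u) ≥ α||u||_{H^1}² reads (1−α)∫(u')² ≥ (α−c)∫u². Any admissible α is ≤ 1 (rapidly oscillating u have ∫u²/∫(u')² → 0), and α = 1 would force 0 ≥ (1−c)∫u², impossible since c < 1; so 1−α > 0. By the sharp Poincaré inequality on H^1_0 of an interval of length L, ∫(u')² ≥ (π/L)²∫u² with equality for the first sine mode sin(π(x−x₀)/L) (x₀ the left endpoint), so the inequality holds for all u iff (1−α)(π/L)² ≥ α − c, i.e. α ≤ ((π/L)² + c)/((π/L)² + 1) = (1 + c(L/π)²)/(1 + (L/π)²). (Direct route, valid since c ≤ 0: Poincaré gives c∫u² ≥ c(L/π)²∫(u')², so a(u,u) ≥ (1 + c(L/π)²)∫(u')², while ||u||_{H^1}² ≤ (1 + (L/π)²)∫(u')²; dividing yields the same α.) With (π/L)² = π^2 and c = -73/12, the largest admissible constant is α = ((π/L)² + c)/((π/L)² + 1).
Simplifying, α = (-73/12 + π^2)/(1 + π^2).


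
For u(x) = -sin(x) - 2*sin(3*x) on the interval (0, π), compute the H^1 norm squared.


||u||_{H^1(0,π)}^2 = 21*π

u'(x) = -cos(x) - 6*cos(3*x).
Expand u² and (u')² and integrate term by term on (0, π), using: for integers n ≥ 1, ∫_0^π sin²(nx) dx = ∫_0^π cos²(nx) dx = π/2; for n ≠ n', ∫_0^π sin(nx)sin(n'x) dx = ∫_0^π cos(nx)cos(n'x) dx = 0; and by product-to-sum, ∫_0^π sin(nx)cos(n'x) dx = ½∫_0^π [sin((n+n')x) + sin((n−n')x)] dx, which is 0 when n+n' is even and 2n/(n²−n'²) when n+n' is odd (it need not vanish on (0, π)).
  u² squared terms: (-1)²·∫sin(x)² dx = 1·π/2 = π/2;  (-2)²·∫sin(3x)² dx = 4·π/2 = 2*π.
  u² cross terms: 2·(-1)·(-2)·∫sin(x)·sin(3x) dx = 4·(0) = 0.
  So ∫_0^π u² dx = π/2 + 2*π + 0 = 5*π/2.
  (u')² squared terms: (-1)²·∫cos(x)² dx = 1·π/2 = π/2;  (-6)²·∫cos(3x)² dx = 36·π/2 = 18*π.
  (u')² cross terms: 2·(-1)·(-6)·∫cos(x)·cos(3x) dx = 12·(0) = 0.
  So ∫_0^π (u')² dx = π/2 + 18*π + 0 = 37*π/2.
||u||_{H^1}^2 = (5*π/2) + (37*π/2) = 21*π.


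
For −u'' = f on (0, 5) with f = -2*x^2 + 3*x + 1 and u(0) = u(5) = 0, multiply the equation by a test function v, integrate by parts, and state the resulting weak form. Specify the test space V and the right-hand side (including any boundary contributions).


V = H^1_0(0, 5) (so v(0) = v(5) = 0); weak form: ∫_0^5 u'v' dx = ∫_0^5 (-2*x^2 + 3*x + 1) v dx for all v ∈ V.

Multiply both sides by a test function v and integrate from 0 to 5:
  ∫_0^5 −u''(x) v(x) dx = ∫_0^5 f(x) v(x) dx.
Integrate the LHS by parts once:
  ∫_0^5 −u'' v dx = −[u'(x) v(x)]_0^5 + ∫_0^5 u'(x) v'(x) dx.
Thus ∫_0^5 u'(x) v'(x) dx = ∫_0^5 f(x) v(x) dx + [u'(x) v(x)]_0^5.
Choose V so that boundary terms are either known or forced to vanish.
u is Dirichlet: u(0) = u(5) = 0. Let V = H^1_0(0, 5); then v(0) = v(5) = 0, and [u' v]_0^5 = 0.
Weak formulation: find u (satisfying any essential BC) such that ∫_0^5 u'(x) v'(x) dx = ∫_0^5 f v dx for all v ∈ V.
Substituting f(x) = -2*x^2 + 3*x + 1, the right-hand side is ∫_0^5 (-2*x^2 + 3*x + 1) v dx.


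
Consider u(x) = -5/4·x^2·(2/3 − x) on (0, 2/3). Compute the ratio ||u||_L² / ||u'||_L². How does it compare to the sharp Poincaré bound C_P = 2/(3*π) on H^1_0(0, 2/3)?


||u||_L² / ||u'||_L² = sqrt(14)/21 < C_P = 2/(3*π).

u(x) = -5/4·x^2·(2/3 − x), so u'(x) = 5*x*(9*x - 4)/12.
u(x) = -5/4·x^2·(2/3 − x) vanishes at x = 0 and x = 2/3, so u ∈ H^1_0(0, 2/3). Differentiate via the product rule and integrate the resulting polynomials term by term.
  ∫_0^2/3 u² dx = ∫_0^2/3 (25*x^6/16 - 25*x^5/12 + 25*x^4/36) dx. Term by term:
    ∫_0^2/3 25*x^6/16 dx = 200/15309;  ∫_0^2/3 -25*x^5/12 dx = -200/6561;  ∫_0^2/3 25*x^4/36 dx = 40/2187.
  Sum: 200/15309 − 200/6561 + 40/2187 = 40/45927.
  ∫_0^2/3 (u')² dx = ∫_0^2/3 (225*x^4/16 - 25*x^3/2 + 25*x^2/9) dx. Term by term:
    ∫_0^2/3 225*x^4/16 dx = 10/27;  ∫_0^2/3 -25*x^3/2 dx = -50/81;  ∫_0^2/3 25*x^2/9 dx = 200/729.
  Sum: 10/27 − 50/81 + 200/729 = 20/729.
∫_0^2/3 u² dx = 40/45927, so ||u||_L² = 2*sqrt(70)/567.
∫_0^2/3 (u')² dx = 20/729, so ||u'||_L² = 2*sqrt(5)/27.
Ratio ||u||_L² / ||u'||_L² = sqrt(14)/21.
Sharp Poincaré constant on H^1_0(0, 2/3) is C_P = L/π = 2/(3*π), achieved by sin(3*π/2·x).
A polynomial bump cannot attain the sharp Poincaré constant (only the first sine eigenfunction does), so the ratio is strictly less than C_P, consistent with ||u||_L² ≤ C_P ||u'||_L².


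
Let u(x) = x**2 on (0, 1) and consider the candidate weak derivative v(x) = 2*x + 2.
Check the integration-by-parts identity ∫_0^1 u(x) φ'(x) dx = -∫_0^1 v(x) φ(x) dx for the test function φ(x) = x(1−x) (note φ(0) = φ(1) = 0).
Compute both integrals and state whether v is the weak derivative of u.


LHS = -1/6, RHS = -1/2. No, v is not the weak derivative of u.

u(x) = x**2, classical derivative u'(x) = 2*x.
φ(x) = x(1−x), so φ'(x) = 1 - 2*x.
Note φ(0) = φ(1) = 0, so the boundary term u·φ vanishes.
LHS = ∫_0^1 u(x) φ'(x) dx = ∫_0^1 (-2*x^3 + x^2) dx. Term by term:
  ∫_0^1 -2*x^3 dx = -1/2;  ∫_0^1 x^2 dx = 1/3.
Sum: -1/2 + 1/3 = -1/6.
So LHS = -1/6.
∫_0^1 v(x) φ(x) dx = ∫_0^1 (-2*x^3 + 2*x) dx. Term by term:
  ∫_0^1 -2*x^3 dx = -1/2;  ∫_0^1 2*x dx = 1.
Sum: -1/2 + 1 = 1/2.
So RHS = -∫_0^1 v(x) φ(x) dx = -1/2.
LHS − RHS = 1/3 ≠ 0, so the identity fails.
(For a valid weak derivative the identity must hold for EVERY test function, in particular this one. The failure shows v is NOT the weak derivative of u.)
Correct weak derivative would be u'(x) = 2*x.


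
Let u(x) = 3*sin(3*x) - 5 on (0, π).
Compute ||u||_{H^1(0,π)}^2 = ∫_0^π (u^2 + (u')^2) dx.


||u||_{H^1(0,π)}^2 = -20 + 70*π

u'(x) = 9*cos(3*x).
Expand u² and (u')² and integrate term by term on (0, π), using: for integers n ≥ 1, ∫_0^π sin²(nx) dx = ∫_0^π cos²(nx) dx = π/2; for n ≠ n', ∫_0^π sin(nx)sin(n'x) dx = ∫_0^π cos(nx)cos(n'x) dx = 0; and by product-to-sum, ∫_0^π sin(nx)cos(n'x) dx = ½∫_0^π [sin((n+n')x) + sin((n−n')x)] dx, which is 0 when n+n' is even and 2n/(n²−n'²) when n+n' is odd (it need not vanish on (0, π)). For the constant mode: ∫_0^π 1 dx = π, ∫_0^π cos(nx) dx = 0, ∫_0^π sin(nx) dx = (1−(−1)^n)/n.
  u² squared terms: (-5)²·∫1 dx = 25·π = 25*π;  (3)²·∫sin(3x)² dx = 9·π/2 = 9*π/2.
  u² cross terms: 2·(-5)·(3)·∫1·sin(3x) dx = -30·(2/3) = -20.
  So ∫_0^π u² dx = 25*π + 9*π/2 − 20 = -20 + 59*π/2.
  (u')² squared terms: (9)²·∫cos(3x)² dx = 81·π/2 = 81*π/2.
  So ∫_0^π (u')² dx = 81*π/2.
||u||_{H^1}^2 = (-20 + 59*π/2) + (81*π/2) = -20 + 70*π.


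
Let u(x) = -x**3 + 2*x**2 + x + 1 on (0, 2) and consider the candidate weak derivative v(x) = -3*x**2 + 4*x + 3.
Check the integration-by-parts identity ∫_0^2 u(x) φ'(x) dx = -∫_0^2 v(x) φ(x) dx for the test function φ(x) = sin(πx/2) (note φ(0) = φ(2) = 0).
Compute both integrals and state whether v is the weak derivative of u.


LHS = -96/π^3 + 4/π, RHS = -96/π^3 - 4/π. No, v is not the weak derivative of u.

u(x) = -x**3 + 2*x**2 + x + 1, classical derivative u'(x) = -3*x**2 + 4*x + 1.
φ(x) = sin(πx/2), so φ'(x) = π*cos(π*x/2)/2.
Note φ(0) = φ(2) = 0, so the boundary term u·φ vanishes.
LHS = ∫_0^2 u(x) φ'(x) dx = ∫_0^2 (-π*x^3*cos(π*x/2)/2 + π*x^2*cos(π*x/2) + π*x*cos(π*x/2)/2 + π*cos(π*x/2)/2) dx. Term by term:
  ∫_0^2 π*cos(π*x/2)/2 dx = 0;  ∫_0^2 π*x^2*cos(π*x/2) dx = -16/π;  ∫_0^2 π*x*cos(π*x/2)/2 dx = -4/π;
  ∫_0^2 -π*x^3*cos(π*x/2)/2 dx = -96/π^3 + 24/π.
Sum: 0 − 16/π − 4/π + -96/π^3 + 24/π = -96/π^3 + 4/π.
So LHS = -96/π^3 + 4/π.
∫_0^2 v(x) φ(x) dx = ∫_0^2 (-3*x^2*sin(π*x/2) + 4*x*sin(π*x/2) + 3*sin(π*x/2)) dx. Term by term:
  ∫_0^2 3*sin(π*x/2) dx = 12/π;  ∫_0^2 -3*x^2*sin(π*x/2) dx = -24/π + 96/π^3;  ∫_0^2 4*x*sin(π*x/2) dx = 16/π.
Sum: 12/π + -24/π + 96/π^3 + 16/π = 4/π + 96/π^3.
So RHS = -∫_0^2 v(x) φ(x) dx = -96/π^3 - 4/π.
LHS − RHS = 8/π ≠ 0, so the identity fails.
(For a valid weak derivative the identity must hold for EVERY test function, in particular this one. The failure shows v is NOT the weak derivative of u.)
Correct weak derivative would be u'(x) = -3*x**2 + 4*x + 1.


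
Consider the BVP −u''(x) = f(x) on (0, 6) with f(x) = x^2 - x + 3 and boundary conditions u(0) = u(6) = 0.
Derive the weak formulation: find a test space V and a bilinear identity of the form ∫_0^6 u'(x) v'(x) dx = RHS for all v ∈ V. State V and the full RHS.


V = H^1_0(0, 6) (so v(0) = v(6) = 0); weak form: ∫_0^6 u'v' dx = ∫_0^6 (x^2 - x + 3) v dx for all v ∈ V.

Multiply both sides by a test function v and integrate from 0 to 6:
  ∫_0^6 −u''(x) v(x) dx = ∫_0^6 f(x) v(x) dx.
Integrate the LHS by parts once:
  ∫_0^6 −u'' v dx = −[u'(x) v(x)]_0^6 + ∫_0^6 u'(x) v'(x) dx.
Thus ∫_0^6 u'(x) v'(x) dx = ∫_0^6 f(x) v(x) dx + [u'(x) v(x)]_0^6.
Choose V so that boundary terms are either known or forced to vanish.
u is Dirichlet: u(0) = u(6) = 0. Let V = H^1_0(0, 6); then v(0) = v(6) = 0, and [u' v]_0^6 = 0.
Weak formulation: find u (satisfying any essential BC) such that ∫_0^6 u'(x) v'(x) dx = ∫_0^6 f v dx for all v ∈ V.
Substituting f(x) = x^2 - x + 3, the right-hand side is ∫_0^6 (x^2 - x + 3) v dx.


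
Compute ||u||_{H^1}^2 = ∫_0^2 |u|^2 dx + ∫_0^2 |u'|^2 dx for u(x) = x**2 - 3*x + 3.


||u||_{H^1}^2 = 136/15

The H^1 norm (squared) on an interval (0, L) is
  ||u||_{H^1}^2 = ∫_0^L u(x)^2 dx + ∫_0^L u'(x)^2 dx.
Compute u'(x) = 2*x - 3.
Then u(x)^2 = x**4 - 6*x**3 + 15*x**2 - 18*x + 9 and u'(x)^2 = 4*x**2 - 12*x + 9.
Integrate each monomial from 0 to 2 using ∫_0^2 c·x^n dx = c·2^(n+1)/(n+1):
  ∫_0^2 u(x)^2 dx = ∫_0^2 (x^4 - 6*x^3 + 15*x^2 - 18*x + 9) dx. Term by term:
    ∫_0^2 x^4 dx = 32/5;  ∫_0^2 -6*x^3 dx = -24;  ∫_0^2 15*x^2 dx = 40;
    ∫_0^2 -18*x dx = -36;  ∫_0^2 9 dx = 18.
  Sum: 32/5 − 24 + 40 − 36 + 18 = 22/5.
  ∫_0^2 u'(x)^2 dx = ∫_0^2 (4*x^2 - 12*x + 9) dx. Term by term:
    ∫_0^2 4*x^2 dx = 32/3;  ∫_0^2 -12*x dx = -24;  ∫_0^2 9 dx = 18.
  Sum: 32/3 − 24 + 18 = 14/3.
Adding: ||u||_{H^1}^2 = 22/5 + 14/3 = 136/15.


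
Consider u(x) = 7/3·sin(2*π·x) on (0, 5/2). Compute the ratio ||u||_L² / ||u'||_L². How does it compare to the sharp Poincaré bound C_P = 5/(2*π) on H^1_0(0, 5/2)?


||u||_L² / ||u'||_L² = 1/(2*π) < C_P = 5/(2*π).

u(x) = 7/3·sin(2*π·x), so u'(x) = 14*π*cos(2*π*x)/3.
Writing u(x) = A·sin(kπx/L) with A = 7/3 and k = 5, use ∫_0^L sin²(kπx/L) dx = L/2 and ∫_0^L cos²(kπx/L) dx = L/2.
u² = 49/9·sin²(2*π·x) and (u')² = 196*π^2/9·cos²(2*π·x), and each of sin², cos² integrates to L/2 = 5/4 over (0, 5/2).
∫_0^5/2 u² dx = 245/36, so ||u||_L² = 7*sqrt(5)/6.
∫_0^5/2 (u')² dx = 245*π^2/9, so ||u'||_L² = 7*sqrt(5)*π/3.
Ratio ||u||_L² / ||u'||_L² = 1/(2*π).
Sharp Poincaré constant on H^1_0(0, 5/2) is C_P = L/π = 5/(2*π), achieved by sin(2*π/5·x).
This is the k = 5 harmonic; the ratio L/(kπ) is strictly less than C_P = L/π, consistent with the sharp inequality ||u||_L² ≤ C_P ||u'||_L².


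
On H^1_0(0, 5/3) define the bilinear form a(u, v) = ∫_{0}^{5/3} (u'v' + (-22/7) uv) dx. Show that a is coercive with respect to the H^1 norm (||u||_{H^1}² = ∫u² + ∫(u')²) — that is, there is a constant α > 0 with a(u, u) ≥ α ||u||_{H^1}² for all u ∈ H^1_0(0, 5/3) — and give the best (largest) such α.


α = (-550 + 63*π^2)/(7*(25 + 9*π^2))

Coercivity of a(·,·) on H^1_0(0, 5/3) means a(u, u) ≥ α ||u||_{H^1}² for every u ∈ H^1_0.
The interval has length L = 5/3, and Poincaré/coercivity depend only on L. Here a(u, u) = ∫(u')² + (-22/7)·∫u².
Here c = -22/7 < 0 with |c| < (π/L)² = 9*π^2/25, so coercivity still holds. The condition a(u,u) ≥ α||u||_{H^1}² reads (1−α)∫(u')² ≥ (α−c)∫u². Any admissible α is ≤ 1 (rapidly oscillating u have ∫u²/∫(u')² → 0), and α = 1 would force 0 ≥ (1−c)∫u², impossible since c < 1; so 1−α > 0. By the sharp Poincaré inequality on H^1_0 of an interval of length L, ∫(u')² ≥ (π/L)²∫u² with equality for the first sine mode sin(π(x−x₀)/L) (x₀ the left endpoint), so the inequality holds for all u iff (1−α)(π/L)² ≥ α − c, i.e. α ≤ ((π/L)² + c)/((π/L)² + 1) = (1 + c(L/π)²)/(1 + (L/π)²). (Direct route, valid since c ≤ 0: Poincaré gives c∫u² ≥ c(L/π)²∫(u')², so a(u,u) ≥ (1 + c(L/π)²)∫(u')², while ||u||_{H^1}² ≤ (1 + (L/π)²)∫(u')²; dividing yields the same α.) With (π/L)² = 9*π^2/25 and c = -22/7, the largest admissible constant is α = ((π/L)² + c)/((π/L)² + 1).
Simplifying, α = (-550 + 63*π^2)/(7*(25 + 9*π^2)).


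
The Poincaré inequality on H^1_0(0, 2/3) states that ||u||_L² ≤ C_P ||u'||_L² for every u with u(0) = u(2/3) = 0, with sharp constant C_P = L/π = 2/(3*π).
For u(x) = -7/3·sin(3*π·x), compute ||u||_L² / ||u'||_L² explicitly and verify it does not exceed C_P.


||u||_L² / ||u'||_L² = 1/(3*π) < C_P = 2/(3*π).

u(x) = -7/3·sin(3*π·x), so u'(x) = -7*π*cos(3*π*x).
Writing u(x) = A·sin(kπx/L) with A = -7/3 and k = 2, use ∫_0^L sin²(kπx/L) dx = L/2 and ∫_0^L cos²(kπx/L) dx = L/2.
u² = 49/9·sin²(3*π·x) and (u')² = 49*π^2·cos²(3*π·x), and each of sin², cos² integrates to L/2 = 1/3 over (0, 2/3).
∫_0^2/3 u² dx = 49/27, so ||u||_L² = 7*sqrt(3)/9.
∫_0^2/3 (u')² dx = 49*π^2/3, so ||u'||_L² = 7*sqrt(3)*π/3.
Ratio ||u||_L² / ||u'||_L² = 1/(3*π).
Sharp Poincaré constant on H^1_0(0, 2/3) is C_P = L/π = 2/(3*π), achieved by sin(3*π/2·x).
This is the k = 2 harmonic; the ratio L/(kπ) is strictly less than C_P = L/π, consistent with the sharp inequality ||u||_L² ≤ C_P ||u'||_L².


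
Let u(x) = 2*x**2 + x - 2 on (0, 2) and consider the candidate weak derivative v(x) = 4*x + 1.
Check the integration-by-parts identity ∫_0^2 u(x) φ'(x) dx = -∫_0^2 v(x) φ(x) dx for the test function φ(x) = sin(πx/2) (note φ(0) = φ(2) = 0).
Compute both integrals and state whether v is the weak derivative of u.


LHS = -20/π, RHS = -20/π. Yes, v = u' weakly.

u(x) = 2*x**2 + x - 2, classical derivative u'(x) = 4*x + 1.
φ(x) = sin(πx/2), so φ'(x) = π*cos(π*x/2)/2.
Note φ(0) = φ(2) = 0, so the boundary term u·φ vanishes.
LHS = ∫_0^2 u(x) φ'(x) dx = ∫_0^2 (π*x^2*cos(π*x/2) + π*x*cos(π*x/2)/2 - π*cos(π*x/2)) dx. Term by term:
  ∫_0^2 -π*cos(π*x/2) dx = 0;  ∫_0^2 π*x^2*cos(π*x/2) dx = -16/π;  ∫_0^2 π*x*cos(π*x/2)/2 dx = -4/π.
Sum: 0 − 16/π − 4/π = -20/π.
So LHS = -20/π.
∫_0^2 v(x) φ(x) dx = ∫_0^2 (4*x*sin(π*x/2) + sin(π*x/2)) dx. Term by term:
  ∫_0^2 4*x*sin(π*x/2) dx = 16/π;  ∫_0^2 sin(π*x/2) dx = 4/π.
Sum: 16/π + 4/π = 20/π.
So RHS = -∫_0^2 v(x) φ(x) dx = -20/π.
LHS = RHS, so the identity holds for this test φ.
Moreover u is smooth here and v(x) = u'(x) = 4*x + 1 pointwise, so the identity holds for every test function. Hence v is the weak derivative of u.


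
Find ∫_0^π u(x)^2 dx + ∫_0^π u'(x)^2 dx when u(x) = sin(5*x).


||u||_{H^1(0,π)}^2 = 13*π

u'(x) = 5*cos(5*x).
Expand u² and (u')² and integrate term by term on (0, π), using: for integers n ≥ 1, ∫_0^π sin²(nx) dx = ∫_0^π cos²(nx) dx = π/2; for n ≠ n', ∫_0^π sin(nx)sin(n'x) dx = ∫_0^π cos(nx)cos(n'x) dx = 0; and by product-to-sum, ∫_0^π sin(nx)cos(n'x) dx = ½∫_0^π [sin((n+n')x) + sin((n−n')x)] dx, which is 0 when n+n' is even and 2n/(n²−n'²) when n+n' is odd (it need not vanish on (0, π)).
  u² squared terms: (1)²·∫sin(5x)² dx = 1·π/2 = π/2.
  So ∫_0^π u² dx = π/2.
  (u')² squared terms: (5)²·∫cos(5x)² dx = 25·π/2 = 25*π/2.
  So ∫_0^π (u')² dx = 25*π/2.
||u||_{H^1}^2 = (π/2) + (25*π/2) = 13*π.


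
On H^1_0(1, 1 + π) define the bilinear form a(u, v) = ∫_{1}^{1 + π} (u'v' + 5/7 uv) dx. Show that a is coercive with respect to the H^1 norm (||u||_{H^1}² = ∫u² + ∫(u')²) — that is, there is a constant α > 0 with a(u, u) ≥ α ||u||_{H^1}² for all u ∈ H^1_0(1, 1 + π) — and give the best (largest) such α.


α = 6/7

Coercivity of a(·,·) on H^1_0(1, 1 + π) means a(u, u) ≥ α ||u||_{H^1}² for every u ∈ H^1_0.
The interval has length L = π, and Poincaré/coercivity depend only on L. Here a(u, u) = ∫(u')² + (5/7)·∫u².
Here 0 < c = 5/7 < 1. The condition a(u,u) ≥ α||u||_{H^1}² reads (1−α)∫(u')² ≥ (α−c)∫u². Any admissible α is ≤ 1 (rapidly oscillating u have ∫u²/∫(u')² → 0), and α = 1 would force 0 ≥ (1−c)∫u², impossible since c < 1; so 1−α > 0. By the sharp Poincaré inequality on H^1_0 of an interval of length L, ∫(u')² ≥ (π/L)²∫u² with equality for the first sine mode sin(π(x−x₀)/L) (x₀ the left endpoint), so the inequality holds for all u iff (1−α)(π/L)² ≥ α − c, i.e. α ≤ ((π/L)² + c)/((π/L)² + 1) = (1 + c(L/π)²)/(1 + (L/π)²). With (π/L)² = 1 and c = 5/7, the largest admissible constant is α = ((π/L)² + c)/((π/L)² + 1).
Simplifying, α = 6/7.


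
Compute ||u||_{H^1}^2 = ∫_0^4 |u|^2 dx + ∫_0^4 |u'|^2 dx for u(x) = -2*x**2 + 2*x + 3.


||u||_{H^1}^2 = 7468/15

The H^1 norm (squared) on an interval (0, L) is
  ||u||_{H^1}^2 = ∫_0^L u(x)^2 dx + ∫_0^L u'(x)^2 dx.
Compute u'(x) = 2 - 4*x.
Then u(x)^2 = 4*x**4 - 8*x**3 - 8*x**2 + 12*x + 9 and u'(x)^2 = 16*x**2 - 16*x + 4.
Integrate each monomial from 0 to 4 using ∫_0^4 c·x^n dx = c·4^(n+1)/(n+1):
  ∫_0^4 u(x)^2 dx = ∫_0^4 (4*x^4 - 8*x^3 - 8*x^2 + 12*x + 9) dx. Term by term:
    ∫_0^4 4*x^4 dx = 4096/5;  ∫_0^4 -8*x^3 dx = -512;  ∫_0^4 -8*x^2 dx = -512/3;
    ∫_0^4 12*x dx = 96;  ∫_0^4 9 dx = 36.
  Sum: 4096/5 − 512 − 512/3 + 96 + 36 = 4028/15.
  ∫_0^4 u'(x)^2 dx = ∫_0^4 (16*x^2 - 16*x + 4) dx. Term by term:
    ∫_0^4 16*x^2 dx = 1024/3;  ∫_0^4 -16*x dx = -128;  ∫_0^4 4 dx = 16.
  Sum: 1024/3 − 128 + 16 = 688/3.
Adding: ||u||_{H^1}^2 = 4028/15 + 688/3 = 7468/15.


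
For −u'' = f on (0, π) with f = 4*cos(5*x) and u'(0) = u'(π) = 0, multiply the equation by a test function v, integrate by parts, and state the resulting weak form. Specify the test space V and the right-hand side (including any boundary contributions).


V = H^1(0, π) (no boundary constraint on v; u is determined up to an additive constant); weak form: ∫_0^π u'v' dx = ∫_0^π (4*cos(5*x)) v dx for all v ∈ V.

Multiply both sides by a test function v and integrate from 0 to π:
  ∫_0^π −u''(x) v(x) dx = ∫_0^π f(x) v(x) dx.
Integrate the LHS by parts once:
  ∫_0^π −u'' v dx = −[u'(x) v(x)]_0^π + ∫_0^π u'(x) v'(x) dx.
Thus ∫_0^π u'(x) v'(x) dx = ∫_0^π f(x) v(x) dx + [u'(x) v(x)]_0^π.
Choose V so that boundary terms are either known or forced to vanish.
u has homogeneous Neumann: u'(0) = u'(π) = 0. So [u' v]_0^π = 0·v(π) − 0·v(0) = 0 for any v; take V = H^1(0, π).
Weak formulation: find u (satisfying any essential BC) such that ∫_0^π u'(x) v'(x) dx = ∫_0^π f v dx for all v ∈ V (homogeneous Neumann, so boundary terms vanish).
Substituting f(x) = 4*cos(5*x), the right-hand side is ∫_0^π (4*cos(5*x)) v dx.
Compatibility check (pure Neumann): taking v ≡ 1 ∈ V gives 0 = ∫_0^π f dx + (0) − (0), i.e. ∫_0^π f dx must equal u'(0) − u'(π) = 0. Indeed ∫_0^π (4*cos(5*x)) dx = 0, so the data are compatible. The solution is then unique only up to an additive constant (fix it e.g. by requiring ∫_0^π u dx = 0).


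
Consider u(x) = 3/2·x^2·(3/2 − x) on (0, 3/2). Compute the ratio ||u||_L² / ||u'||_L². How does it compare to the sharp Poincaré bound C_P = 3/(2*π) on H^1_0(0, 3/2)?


||u||_L² / ||u'||_L² = 3*sqrt(14)/28 < C_P = 3/(2*π).

u(x) = 3/2·x^2·(3/2 − x), so u'(x) = 9*x*(1 - x)/2.
u(x) = 3/2·x^2·(3/2 − x) vanishes at x = 0 and x = 3/2, so u ∈ H^1_0(0, 3/2). Differentiate via the product rule and integrate the resulting polynomials term by term.
  ∫_0^3/2 u² dx = ∫_0^3/2 (9*x^6/4 - 27*x^5/4 + 81*x^4/16) dx. Term by term:
    ∫_0^3/2 9*x^6/4 dx = 19683/3584;  ∫_0^3/2 -27*x^5/4 dx = -6561/512;  ∫_0^3/2 81*x^4/16 dx = 19683/2560.
  Sum: 19683/3584 − 6561/512 + 19683/2560 = 6561/17920.
  ∫_0^3/2 (u')² dx = ∫_0^3/2 (81*x^4/4 - 81*x^3/2 + 81*x^2/4) dx. Term by term:
    ∫_0^3/2 81*x^4/4 dx = 19683/640;  ∫_0^3/2 -81*x^3/2 dx = -6561/128;  ∫_0^3/2 81*x^2/4 dx = 729/32.
  Sum: 19683/640 − 6561/128 + 729/32 = 729/320.
∫_0^3/2 u² dx = 6561/17920, so ||u||_L² = 81*sqrt(70)/1120.
∫_0^3/2 (u')² dx = 729/320, so ||u'||_L² = 27*sqrt(5)/40.
Ratio ||u||_L² / ||u'||_L² = 3*sqrt(14)/28.
Sharp Poincaré constant on H^1_0(0, 3/2) is C_P = L/π = 3/(2*π), achieved by sin(2*π/3·x).
A polynomial bump cannot attain the sharp Poincaré constant (only the first sine eigenfunction does), so the ratio is strictly less than C_P, consistent with ||u||_L² ≤ C_P ||u'||_L².


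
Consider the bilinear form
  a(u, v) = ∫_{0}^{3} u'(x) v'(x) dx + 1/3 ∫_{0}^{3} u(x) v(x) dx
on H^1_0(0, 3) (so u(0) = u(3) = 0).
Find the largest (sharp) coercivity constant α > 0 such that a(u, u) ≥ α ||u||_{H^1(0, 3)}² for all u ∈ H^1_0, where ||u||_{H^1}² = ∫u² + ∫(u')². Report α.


α = (3 + π^2)/(9 + π^2)

Coercivity of a(·,·) on H^1_0(0, 3) means a(u, u) ≥ α ||u||_{H^1}² for every u ∈ H^1_0.
The interval has length L = 3, and Poincaré/coercivity depend only on L. Here a(u, u) = ∫(u')² + (1/3)·∫u².
Here 0 < c = 1/3 < 1. The condition a(u,u) ≥ α||u||_{H^1}² reads (1−α)∫(u')² ≥ (α−c)∫u². Any admissible α is ≤ 1 (rapidly oscillating u have ∫u²/∫(u')² → 0), and α = 1 would force 0 ≥ (1−c)∫u², impossible since c < 1; so 1−α > 0. By the sharp Poincaré inequality on H^1_0 of an interval of length L, ∫(u')² ≥ (π/L)²∫u² with equality for the first sine mode sin(π(x−x₀)/L) (x₀ the left endpoint), so the inequality holds for all u iff (1−α)(π/L)² ≥ α − c, i.e. α ≤ ((π/L)² + c)/((π/L)² + 1) = (1 + c(L/π)²)/(1 + (L/π)²). With (π/L)² = π^2/9 and c = 1/3, the largest admissible constant is α = ((π/L)² + c)/((π/L)² + 1).
Simplifying, α = (3 + π^2)/(9 + π^2).


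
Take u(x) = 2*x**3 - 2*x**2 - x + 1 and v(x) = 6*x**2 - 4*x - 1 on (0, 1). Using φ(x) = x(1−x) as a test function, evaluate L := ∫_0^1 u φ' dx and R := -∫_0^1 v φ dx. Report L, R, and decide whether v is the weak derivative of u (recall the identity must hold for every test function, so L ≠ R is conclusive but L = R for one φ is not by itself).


LHS = 1/5, RHS = 1/5. Yes, v = u' weakly.

u(x) = 2*x**3 - 2*x**2 - x + 1, classical derivative u'(x) = 6*x**2 - 4*x - 1.
φ(x) = x(1−x), so φ'(x) = 1 - 2*x.
Note φ(0) = φ(1) = 0, so the boundary term u·φ vanishes.
LHS = ∫_0^1 u(x) φ'(x) dx = ∫_0^1 (-4*x^4 + 6*x^3 - 3*x + 1) dx. Term by term:
  ∫_0^1 -4*x^4 dx = -4/5;  ∫_0^1 6*x^3 dx = 3/2;  ∫_0^1 -3*x dx = -3/2;
  ∫_0^1 1 dx = 1.
Sum: -4/5 + 3/2 − 3/2 + 1 = 1/5.
So LHS = 1/5.
∫_0^1 v(x) φ(x) dx = ∫_0^1 (-6*x^4 + 10*x^3 - 3*x^2 - x) dx. Term by term:
  ∫_0^1 -6*x^4 dx = -6/5;  ∫_0^1 10*x^3 dx = 5/2;  ∫_0^1 -3*x^2 dx = -1;
  ∫_0^1 -x dx = -1/2.
Sum: -6/5 + 5/2 − 1 − 1/2 = -1/5.
So RHS = -∫_0^1 v(x) φ(x) dx = 1/5.
LHS = RHS, so the identity holds for this test φ.
Moreover u is smooth here and v(x) = u'(x) = 6*x**2 - 4*x - 1 pointwise, so the identity holds for every test function. Hence v is the weak derivative of u.


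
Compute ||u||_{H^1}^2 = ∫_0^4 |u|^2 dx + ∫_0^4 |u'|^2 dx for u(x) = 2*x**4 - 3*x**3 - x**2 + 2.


||u||_{H^1}^2 = 31161776/315

The H^1 norm (squared) on an interval (0, L) is
  ||u||_{H^1}^2 = ∫_0^L u(x)^2 dx + ∫_0^L u'(x)^2 dx.
Compute u'(x) = 8*x**3 - 9*x**2 - 2*x.
Then u(x)^2 = 4*x**8 - 12*x**7 + 5*x**6 + 6*x**5 + 9*x**4 - 12*x**3 - 4*x**2 + 4 and u'(x)^2 = 64*x**6 - 144*x**5 + 49*x**4 + 36*x**3 + 4*x**2.
Integrate each monomial from 0 to 4 using ∫_0^4 c·x^n dx = c·4^(n+1)/(n+1):
  ∫_0^4 u(x)^2 dx = ∫_0^4 (4*x^8 - 12*x^7 + 5*x^6 + 6*x^5 + 9*x^4 - 12*x^3 - 4*x^2 + 4) dx. Term by term:
    ∫_0^4 4*x^8 dx = 1048576/9;  ∫_0^4 -12*x^7 dx = -98304;  ∫_0^4 5*x^6 dx = 81920/7;
    ∫_0^4 6*x^5 dx = 4096;  ∫_0^4 9*x^4 dx = 9216/5;  ∫_0^4 -12*x^3 dx = -768;
    ∫_0^4 -4*x^2 dx = -256/3;  ∫_0^4 4 dx = 16.
  Sum: 1048576/9 − 98304 + 81920/7 + 4096 + 9216/5 − 768 − 256/3 + 16 = 11027888/315.
  ∫_0^4 u'(x)^2 dx = ∫_0^4 (64*x^6 - 144*x^5 + 49*x^4 + 36*x^3 + 4*x^2) dx. Term by term:
    ∫_0^4 64*x^6 dx = 1048576/7;  ∫_0^4 -144*x^5 dx = -98304;  ∫_0^4 49*x^4 dx = 50176/5;
    ∫_0^4 36*x^3 dx = 2304;  ∫_0^4 4*x^2 dx = 256/3.
  Sum: 1048576/7 − 98304 + 50176/5 + 2304 + 256/3 = 6711296/105.
Adding: ||u||_{H^1}^2 = 11027888/315 + 6711296/105 = 31161776/315.


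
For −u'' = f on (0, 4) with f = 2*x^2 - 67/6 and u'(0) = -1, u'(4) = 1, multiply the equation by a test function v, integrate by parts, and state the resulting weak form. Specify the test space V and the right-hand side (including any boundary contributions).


V = H^1(0, 4) (v unrestricted at boundary; u is determined up to an additive constant); weak form: ∫_0^4 u'v' dx = ∫_0^4 (2*x^2 - 67/6) v dx + v(4) + v(0) for all v ∈ V.

Multiply both sides by a test function v and integrate from 0 to 4:
  ∫_0^4 −u''(x) v(x) dx = ∫_0^4 f(x) v(x) dx.
Integrate the LHS by parts once:
  ∫_0^4 −u'' v dx = −[u'(x) v(x)]_0^4 + ∫_0^4 u'(x) v'(x) dx.
Thus ∫_0^4 u'(x) v'(x) dx = ∫_0^4 f(x) v(x) dx + [u'(x) v(x)]_0^4.
Choose V so that boundary terms are either known or forced to vanish.
u has inhomogeneous Neumann u'(0) = -1, u'(4) = 1. [u' v]_0^4 = (1)·v(4) − (-1)·v(0) = v(4) + v(0). Take V = H^1(0, 4); boundary term becomes part of RHS.
Weak formulation: find u (satisfying any essential BC) such that ∫_0^4 u'(x) v'(x) dx = ∫_0^4 f v dx + v(4) + v(0) for all v ∈ V (Neumann data are natural BCs: they enter the RHS as boundary terms).
Substituting f(x) = 2*x^2 - 67/6, the right-hand side is ∫_0^4 (2*x^2 - 67/6) v dx + v(4) + v(0).
Compatibility check (pure Neumann): taking v ≡ 1 ∈ V gives 0 = ∫_0^4 f dx + (1) − (-1), i.e. ∫_0^4 f dx must equal u'(0) − u'(4) = -2. Indeed ∫_0^4 (2*x^2 - 67/6) dx = -2, so the data are compatible. The solution is then unique only up to an additive constant (fix it e.g. by requiring ∫_0^4 u dx = 0).


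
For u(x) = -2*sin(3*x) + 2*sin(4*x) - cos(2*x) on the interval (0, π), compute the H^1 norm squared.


||u||_{H^1(0,π)}^2 = 24 + 113*π/2

u'(x) = 2*sin(2*x) - 6*cos(3*x) + 8*cos(4*x).
Expand u² and (u')² and integrate term by term on (0, π), using: for integers n ≥ 1, ∫_0^π sin²(nx) dx = ∫_0^π cos²(nx) dx = π/2; for n ≠ n', ∫_0^π sin(nx)sin(n'x) dx = ∫_0^π cos(nx)cos(n'x) dx = 0; and by product-to-sum, ∫_0^π sin(nx)cos(n'x) dx = ½∫_0^π [sin((n+n')x) + sin((n−n')x)] dx, which is 0 when n+n' is even and 2n/(n²−n'²) when n+n' is odd (it need not vanish on (0, π)).
  u² squared terms: (-1)²·∫cos(2x)² dx = 1·π/2 = π/2;  (-2)²·∫sin(3x)² dx = 4·π/2 = 2*π;  (2)²·∫sin(4x)² dx = 4·π/2 = 2*π.
  u² cross terms: 2·(-1)·(-2)·∫cos(2x)·sin(3x) dx = 4·(6/5) = 24/5;  2·(-1)·(2)·∫cos(2x)·sin(4x) dx = -4·(0) = 0;  2·(-2)·(2)·∫sin(3x)·sin(4x) dx = -8·(0) = 0.
  So ∫_0^π u² dx = π/2 + 2*π + 2*π + 24/5 + 0 + 0 = 24/5 + 9*π/2.
  (u')² squared terms: (-6)²·∫cos(3x)² dx = 36·π/2 = 18*π;  (2)²·∫sin(2x)² dx = 4·π/2 = 2*π;  (8)²·∫cos(4x)² dx = 64·π/2 = 32*π.
  (u')² cross terms: 2·(-6)·(2)·∫cos(3x)·sin(2x) dx = -24·(-4/5) = 96/5;  2·(-6)·(8)·∫cos(3x)·cos(4x) dx = -96·(0) = 0;  2·(2)·(8)·∫sin(2x)·cos(4x) dx = 32·(0) = 0.
  So ∫_0^π (u')² dx = 18*π + 2*π + 32*π + 96/5 + 0 + 0 = 96/5 + 52*π.
||u||_{H^1}^2 = (24/5 + 9*π/2) + (96/5 + 52*π) = 24 + 113*π/2.


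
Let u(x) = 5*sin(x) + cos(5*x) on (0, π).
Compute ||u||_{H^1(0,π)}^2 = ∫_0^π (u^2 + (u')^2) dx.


||u||_{H^1(0,π)}^2 = 38*π

u'(x) = -5*sin(5*x) + 5*cos(x).
Expand u² and (u')² and integrate term by term on (0, π), using: for integers n ≥ 1, ∫_0^π sin²(nx) dx = ∫_0^π cos²(nx) dx = π/2; for n ≠ n', ∫_0^π sin(nx)sin(n'x) dx = ∫_0^π cos(nx)cos(n'x) dx = 0; and by product-to-sum, ∫_0^π sin(nx)cos(n'x) dx = ½∫_0^π [sin((n+n')x) + sin((n−n')x)] dx, which is 0 when n+n' is even and 2n/(n²−n'²) when n+n' is odd (it need not vanish on (0, π)).
  u² squared terms: (5)²·∫sin(x)² dx = 25·π/2 = 25*π/2;  (1)²·∫cos(5x)² dx = 1·π/2 = π/2.
  u² cross terms: 2·(5)·(1)·∫sin(x)·cos(5x) dx = 10·(0) = 0.
  So ∫_0^π u² dx = 25*π/2 + π/2 + 0 = 13*π.
  (u')² squared terms: (-5)²·∫sin(5x)² dx = 25·π/2 = 25*π/2;  (5)²·∫cos(x)² dx = 25·π/2 = 25*π/2.
  (u')² cross terms: 2·(-5)·(5)·∫sin(5x)·cos(x) dx = -50·(0) = 0.
  So ∫_0^π (u')² dx = 25*π/2 + 25*π/2 + 0 = 25*π.
||u||_{H^1}^2 = (13*π) + (25*π) = 38*π.


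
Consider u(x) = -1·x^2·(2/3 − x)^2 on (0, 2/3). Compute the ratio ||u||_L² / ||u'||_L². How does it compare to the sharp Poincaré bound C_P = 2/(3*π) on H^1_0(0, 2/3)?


||u||_L² / ||u'||_L² = sqrt(3)/9 < C_P = 2/(3*π).

u(x) = -1·x^2·(2/3 − x)^2, so u'(x) = 4*x*(-9*x^2 + 9*x - 2)/9.
u(x) = -1·x^2·(2/3 − x)^2 vanishes at x = 0 and x = 2/3, so u ∈ H^1_0(0, 2/3). Differentiate via the product rule and integrate the resulting polynomials term by term.
  ∫_0^2/3 u² dx = ∫_0^2/3 (x^8 - 8*x^7/3 + 8*x^6/3 - 32*x^5/27 + 16*x^4/81) dx. Term by term:
    ∫_0^2/3 x^8 dx = 512/177147;  ∫_0^2/3 -8*x^7/3 dx = -256/19683;  ∫_0^2/3 8*x^6/3 dx = 1024/45927;
    ∫_0^2/3 -32*x^5/27 dx = -1024/59049;  ∫_0^2/3 16*x^4/81 dx = 512/98415.
  Sum: 512/177147 − 256/19683 + 1024/45927 − 1024/59049 + 512/98415 = 256/6200145.
  ∫_0^2/3 (u')² dx = ∫_0^2/3 (16*x^6 - 32*x^5 + 208*x^4/9 - 64*x^3/9 + 64*x^2/81) dx. Term by term:
    ∫_0^2/3 16*x^6 dx = 2048/15309;  ∫_0^2/3 -32*x^5 dx = -1024/2187;  ∫_0^2/3 208*x^4/9 dx = 6656/10935;
    ∫_0^2/3 -64*x^3/9 dx = -256/729;  ∫_0^2/3 64*x^2/81 dx = 512/6561.
  Sum: 2048/15309 − 1024/2187 + 6656/10935 − 256/729 + 512/6561 = 256/229635.
∫_0^2/3 u² dx = 256/6200145, so ||u||_L² = 16*sqrt(105)/25515.
∫_0^2/3 (u')² dx = 256/229635, so ||u'||_L² = 16*sqrt(35)/2835.
Ratio ||u||_L² / ||u'||_L² = sqrt(3)/9.
Sharp Poincaré constant on H^1_0(0, 2/3) is C_P = L/π = 2/(3*π), achieved by sin(3*π/2·x).
A polynomial bump cannot attain the sharp Poincaré constant (only the first sine eigenfunction does), so the ratio is strictly less than C_P, consistent with ||u||_L² ≤ C_P ||u'||_L².


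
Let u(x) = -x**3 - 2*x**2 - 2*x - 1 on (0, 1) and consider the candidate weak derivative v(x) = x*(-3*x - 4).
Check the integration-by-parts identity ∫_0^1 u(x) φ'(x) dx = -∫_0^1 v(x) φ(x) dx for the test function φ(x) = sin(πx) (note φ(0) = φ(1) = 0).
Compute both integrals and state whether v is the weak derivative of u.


LHS = -12/π^3 + 11/π, RHS = -12/π^3 + 7/π. No, v is not the weak derivative of u.

u(x) = -x**3 - 2*x**2 - 2*x - 1, classical derivative u'(x) = -3*x**2 - 4*x - 2.
φ(x) = sin(πx), so φ'(x) = π*cos(π*x).
Note φ(0) = φ(1) = 0, so the boundary term u·φ vanishes.
LHS = ∫_0^1 u(x) φ'(x) dx = ∫_0^1 (-π*x^3*cos(π*x) - 2*π*x^2*cos(π*x) - 2*π*x*cos(π*x) - π*cos(π*x)) dx. Term by term:
  ∫_0^1 -π*cos(π*x) dx = 0;  ∫_0^1 -π*x^3*cos(π*x) dx = -12/π^3 + 3/π;  ∫_0^1 -2*π*x*cos(π*x) dx = 4/π;
  ∫_0^1 -2*π*x^2*cos(π*x) dx = 4/π.
Sum: 0 + -12/π^3 + 3/π + 4/π + 4/π = -12/π^3 + 11/π.
So LHS = -12/π^3 + 11/π.
∫_0^1 v(x) φ(x) dx = ∫_0^1 (-3*x^2*sin(π*x) - 4*x*sin(π*x)) dx. Term by term:
  ∫_0^1 -4*x*sin(π*x) dx = -4/π;  ∫_0^1 -3*x^2*sin(π*x) dx = -3/π + 12/π^3.
Sum: -4/π + -3/π + 12/π^3 = -7/π + 12/π^3.
So RHS = -∫_0^1 v(x) φ(x) dx = -12/π^3 + 7/π.
LHS − RHS = 4/π ≠ 0, so the identity fails.
(For a valid weak derivative the identity must hold for EVERY test function, in particular this one. The failure shows v is NOT the weak derivative of u.)
Correct weak derivative would be u'(x) = -3*x**2 - 4*x - 2.
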